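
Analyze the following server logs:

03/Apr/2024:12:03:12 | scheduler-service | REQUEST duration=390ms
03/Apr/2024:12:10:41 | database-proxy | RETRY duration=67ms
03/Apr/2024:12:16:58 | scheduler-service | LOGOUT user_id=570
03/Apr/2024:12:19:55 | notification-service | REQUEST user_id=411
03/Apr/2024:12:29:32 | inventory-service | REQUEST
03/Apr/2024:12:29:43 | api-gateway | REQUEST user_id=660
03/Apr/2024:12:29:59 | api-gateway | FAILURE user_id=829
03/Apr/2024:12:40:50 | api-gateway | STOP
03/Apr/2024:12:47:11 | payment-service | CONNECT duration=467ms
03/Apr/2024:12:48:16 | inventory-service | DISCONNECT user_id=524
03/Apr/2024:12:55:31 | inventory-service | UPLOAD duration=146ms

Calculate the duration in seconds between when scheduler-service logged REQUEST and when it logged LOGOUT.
826

To find the time between events:

1. Locate the first REQUEST event for scheduler-service: 03/Apr/2024:12:03:12
2. Locate the first LOGOUT event for scheduler-service: 03/Apr/2024:12:16:58
3. Calculate the difference: 03/Apr/2024:12:16:58 - 03/Apr/2024:12:03:12 = 826 seconds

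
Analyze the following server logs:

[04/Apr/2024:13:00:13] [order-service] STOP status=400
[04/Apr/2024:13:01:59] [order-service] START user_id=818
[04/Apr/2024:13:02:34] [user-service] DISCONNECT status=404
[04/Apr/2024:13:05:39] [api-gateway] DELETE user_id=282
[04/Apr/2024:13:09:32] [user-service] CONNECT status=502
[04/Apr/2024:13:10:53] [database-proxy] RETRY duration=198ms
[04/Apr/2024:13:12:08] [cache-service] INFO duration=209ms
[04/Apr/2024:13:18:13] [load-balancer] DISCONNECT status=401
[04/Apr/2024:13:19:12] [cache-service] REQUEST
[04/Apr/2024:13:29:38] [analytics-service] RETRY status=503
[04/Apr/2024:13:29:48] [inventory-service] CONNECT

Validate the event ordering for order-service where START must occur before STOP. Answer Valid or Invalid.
Invalid

To validate ordering:

1. Required order: START → STOP
2. Rule: START must occur before STOP
3. Check actual order of events for order-service
4. Result: Invalid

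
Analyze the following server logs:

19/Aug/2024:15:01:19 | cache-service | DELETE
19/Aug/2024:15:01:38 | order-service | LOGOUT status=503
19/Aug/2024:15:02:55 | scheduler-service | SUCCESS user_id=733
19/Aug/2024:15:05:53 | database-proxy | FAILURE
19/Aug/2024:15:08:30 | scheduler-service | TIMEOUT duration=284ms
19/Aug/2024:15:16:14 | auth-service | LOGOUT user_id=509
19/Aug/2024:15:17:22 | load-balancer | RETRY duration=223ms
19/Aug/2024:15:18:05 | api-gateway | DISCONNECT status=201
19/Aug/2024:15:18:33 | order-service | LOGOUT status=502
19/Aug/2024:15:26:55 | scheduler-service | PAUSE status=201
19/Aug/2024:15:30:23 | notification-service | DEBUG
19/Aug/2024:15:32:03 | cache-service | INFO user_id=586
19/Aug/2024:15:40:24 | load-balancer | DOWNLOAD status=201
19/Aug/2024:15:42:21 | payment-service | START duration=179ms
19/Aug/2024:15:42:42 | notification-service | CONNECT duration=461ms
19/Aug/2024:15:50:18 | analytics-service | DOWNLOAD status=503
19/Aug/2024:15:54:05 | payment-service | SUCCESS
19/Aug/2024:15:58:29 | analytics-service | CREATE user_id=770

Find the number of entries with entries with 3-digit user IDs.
4

To find matching entries:

1. Pattern to match: entries with 3-digit user IDs
2. Scan each log entry for the pattern
3. Count matches: 4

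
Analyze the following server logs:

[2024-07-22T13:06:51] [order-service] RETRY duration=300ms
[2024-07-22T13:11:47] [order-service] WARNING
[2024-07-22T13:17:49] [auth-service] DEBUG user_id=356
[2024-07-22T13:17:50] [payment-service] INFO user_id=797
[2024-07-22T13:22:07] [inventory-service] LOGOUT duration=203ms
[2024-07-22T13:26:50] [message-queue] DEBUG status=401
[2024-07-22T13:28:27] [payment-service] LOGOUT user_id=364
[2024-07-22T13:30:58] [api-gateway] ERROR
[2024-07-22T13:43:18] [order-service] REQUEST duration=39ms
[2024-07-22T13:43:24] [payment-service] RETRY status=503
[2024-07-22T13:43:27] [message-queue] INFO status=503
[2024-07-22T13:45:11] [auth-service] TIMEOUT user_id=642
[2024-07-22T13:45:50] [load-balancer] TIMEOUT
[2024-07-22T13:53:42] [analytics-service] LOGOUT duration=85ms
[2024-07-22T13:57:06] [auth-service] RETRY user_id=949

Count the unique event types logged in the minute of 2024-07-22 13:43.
3

To count unique event types:

1. Filter events in the minute starting at 2024-07-22 13:43
2. Extract event types from matching entries
3. Count unique types: 3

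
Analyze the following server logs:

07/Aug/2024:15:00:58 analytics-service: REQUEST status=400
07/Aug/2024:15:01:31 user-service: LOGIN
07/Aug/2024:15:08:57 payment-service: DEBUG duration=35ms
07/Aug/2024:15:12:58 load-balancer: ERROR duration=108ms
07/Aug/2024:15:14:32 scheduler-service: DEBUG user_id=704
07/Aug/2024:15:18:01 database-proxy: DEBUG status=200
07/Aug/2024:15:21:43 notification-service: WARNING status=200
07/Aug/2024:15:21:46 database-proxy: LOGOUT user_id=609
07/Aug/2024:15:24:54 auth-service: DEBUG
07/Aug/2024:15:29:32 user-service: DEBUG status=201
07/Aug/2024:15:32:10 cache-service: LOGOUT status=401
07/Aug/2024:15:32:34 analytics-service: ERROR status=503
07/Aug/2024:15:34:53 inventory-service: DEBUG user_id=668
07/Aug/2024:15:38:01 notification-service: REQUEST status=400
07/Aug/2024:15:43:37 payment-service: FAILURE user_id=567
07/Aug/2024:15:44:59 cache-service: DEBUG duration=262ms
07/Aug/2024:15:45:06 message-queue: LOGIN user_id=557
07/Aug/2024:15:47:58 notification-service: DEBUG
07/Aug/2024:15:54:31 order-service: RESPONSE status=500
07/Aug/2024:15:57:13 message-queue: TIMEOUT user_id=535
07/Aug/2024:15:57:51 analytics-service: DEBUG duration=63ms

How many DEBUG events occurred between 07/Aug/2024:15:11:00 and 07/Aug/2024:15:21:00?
2

To count events in the time window:

1. Window boundaries: 07/Aug/2024:15:11:00 to 07/Aug/2024:15:21:00
2. Filter for DEBUG events within this window
3. Count matching events: 2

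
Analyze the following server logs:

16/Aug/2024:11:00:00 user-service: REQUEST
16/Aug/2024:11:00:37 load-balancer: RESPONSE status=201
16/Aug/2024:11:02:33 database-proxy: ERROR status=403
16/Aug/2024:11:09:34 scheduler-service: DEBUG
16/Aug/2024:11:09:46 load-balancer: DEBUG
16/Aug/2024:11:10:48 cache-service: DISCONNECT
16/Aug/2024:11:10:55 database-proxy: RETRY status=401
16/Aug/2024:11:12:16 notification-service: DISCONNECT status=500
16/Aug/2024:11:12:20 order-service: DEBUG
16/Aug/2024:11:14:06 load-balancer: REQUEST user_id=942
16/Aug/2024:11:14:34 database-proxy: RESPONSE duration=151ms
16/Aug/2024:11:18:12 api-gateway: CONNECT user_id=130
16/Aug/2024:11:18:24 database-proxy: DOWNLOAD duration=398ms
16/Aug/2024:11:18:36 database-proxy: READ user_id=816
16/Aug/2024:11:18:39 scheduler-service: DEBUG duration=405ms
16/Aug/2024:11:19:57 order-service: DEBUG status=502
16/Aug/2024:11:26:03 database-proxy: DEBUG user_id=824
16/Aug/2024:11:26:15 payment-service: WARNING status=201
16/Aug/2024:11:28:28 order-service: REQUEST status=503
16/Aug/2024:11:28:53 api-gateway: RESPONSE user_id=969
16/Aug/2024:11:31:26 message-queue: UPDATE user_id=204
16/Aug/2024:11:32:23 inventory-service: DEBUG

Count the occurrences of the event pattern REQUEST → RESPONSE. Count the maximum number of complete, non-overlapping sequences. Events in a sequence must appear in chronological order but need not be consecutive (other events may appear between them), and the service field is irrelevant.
3

To count sequences:

1. Look for pattern: REQUEST → RESPONSE
2. Greedily scan the log in chronological order, matching each sequence element in turn (ignoring service)
3. Each time the full pattern completes, increment the count and restart matching from the next event
4. Complete non-overlapping sequences found: 3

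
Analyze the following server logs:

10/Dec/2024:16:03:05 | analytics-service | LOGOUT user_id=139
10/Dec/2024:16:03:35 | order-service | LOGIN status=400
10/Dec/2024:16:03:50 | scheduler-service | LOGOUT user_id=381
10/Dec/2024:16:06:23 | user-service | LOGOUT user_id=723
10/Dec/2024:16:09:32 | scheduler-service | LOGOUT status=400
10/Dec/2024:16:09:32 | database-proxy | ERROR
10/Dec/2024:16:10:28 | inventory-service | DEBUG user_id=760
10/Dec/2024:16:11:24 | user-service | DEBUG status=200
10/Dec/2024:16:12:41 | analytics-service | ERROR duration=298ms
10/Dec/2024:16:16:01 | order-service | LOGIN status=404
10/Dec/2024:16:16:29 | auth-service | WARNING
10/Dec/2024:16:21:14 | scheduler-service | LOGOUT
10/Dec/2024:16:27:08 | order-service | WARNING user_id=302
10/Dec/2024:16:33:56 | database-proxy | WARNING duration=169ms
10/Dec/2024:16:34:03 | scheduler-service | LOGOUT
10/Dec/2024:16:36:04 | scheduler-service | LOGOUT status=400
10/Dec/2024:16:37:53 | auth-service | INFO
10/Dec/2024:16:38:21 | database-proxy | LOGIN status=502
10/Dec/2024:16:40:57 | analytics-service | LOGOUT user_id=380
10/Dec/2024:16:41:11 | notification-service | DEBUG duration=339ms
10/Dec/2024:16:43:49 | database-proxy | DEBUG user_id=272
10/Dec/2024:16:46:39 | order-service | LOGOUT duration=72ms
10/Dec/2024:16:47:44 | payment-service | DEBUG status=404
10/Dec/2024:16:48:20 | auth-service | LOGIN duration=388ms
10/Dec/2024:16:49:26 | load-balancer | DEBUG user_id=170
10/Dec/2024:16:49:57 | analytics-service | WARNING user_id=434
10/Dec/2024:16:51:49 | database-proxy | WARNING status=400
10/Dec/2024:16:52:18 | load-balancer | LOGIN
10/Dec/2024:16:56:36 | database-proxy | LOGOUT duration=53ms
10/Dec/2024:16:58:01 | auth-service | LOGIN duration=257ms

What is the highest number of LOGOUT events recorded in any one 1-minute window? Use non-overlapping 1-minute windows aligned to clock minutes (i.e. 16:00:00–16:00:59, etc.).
2

To find the burst window:

1. Divide the log period into non-overlapping 1-minute windows starting at 16:00
2. Count LOGOUT events in each window
3. Find the window with maximum count
4. Maximum events in a window: 2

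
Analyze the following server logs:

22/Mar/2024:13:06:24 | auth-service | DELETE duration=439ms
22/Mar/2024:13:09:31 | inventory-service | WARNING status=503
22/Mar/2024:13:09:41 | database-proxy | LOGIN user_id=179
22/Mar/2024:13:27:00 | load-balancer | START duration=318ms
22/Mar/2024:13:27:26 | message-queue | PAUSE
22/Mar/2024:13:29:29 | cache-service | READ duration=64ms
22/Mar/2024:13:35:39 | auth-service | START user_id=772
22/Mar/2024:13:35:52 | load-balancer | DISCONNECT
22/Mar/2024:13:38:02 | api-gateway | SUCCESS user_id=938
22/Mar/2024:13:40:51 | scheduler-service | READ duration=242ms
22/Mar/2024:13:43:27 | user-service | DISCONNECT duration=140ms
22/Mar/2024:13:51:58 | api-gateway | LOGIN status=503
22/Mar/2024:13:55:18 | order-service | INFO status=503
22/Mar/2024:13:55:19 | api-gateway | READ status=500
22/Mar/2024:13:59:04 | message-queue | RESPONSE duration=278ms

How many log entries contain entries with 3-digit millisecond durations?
5

To find matching entries:

1. Pattern to match: entries with 3-digit millisecond durations
2. Scan each log entry for the pattern
3. Count matches: 5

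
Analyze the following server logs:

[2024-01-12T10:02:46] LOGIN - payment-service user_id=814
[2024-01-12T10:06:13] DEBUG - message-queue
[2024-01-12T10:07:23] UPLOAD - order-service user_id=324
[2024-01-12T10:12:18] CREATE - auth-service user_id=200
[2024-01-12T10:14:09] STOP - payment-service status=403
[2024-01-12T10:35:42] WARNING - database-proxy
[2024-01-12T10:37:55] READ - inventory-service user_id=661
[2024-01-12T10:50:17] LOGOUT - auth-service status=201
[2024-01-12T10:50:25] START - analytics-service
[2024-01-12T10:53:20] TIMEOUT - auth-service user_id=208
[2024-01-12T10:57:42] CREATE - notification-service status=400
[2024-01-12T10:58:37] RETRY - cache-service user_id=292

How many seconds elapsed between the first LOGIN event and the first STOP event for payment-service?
683

To find the time between events:

1. Locate the first LOGIN event for payment-service: 2024-01-12T10:02:46
2. Locate the first STOP event for payment-service: 2024-01-12T10:14:09
3. Calculate the difference: 2024-01-12T10:14:09 - 2024-01-12T10:02:46 = 683 seconds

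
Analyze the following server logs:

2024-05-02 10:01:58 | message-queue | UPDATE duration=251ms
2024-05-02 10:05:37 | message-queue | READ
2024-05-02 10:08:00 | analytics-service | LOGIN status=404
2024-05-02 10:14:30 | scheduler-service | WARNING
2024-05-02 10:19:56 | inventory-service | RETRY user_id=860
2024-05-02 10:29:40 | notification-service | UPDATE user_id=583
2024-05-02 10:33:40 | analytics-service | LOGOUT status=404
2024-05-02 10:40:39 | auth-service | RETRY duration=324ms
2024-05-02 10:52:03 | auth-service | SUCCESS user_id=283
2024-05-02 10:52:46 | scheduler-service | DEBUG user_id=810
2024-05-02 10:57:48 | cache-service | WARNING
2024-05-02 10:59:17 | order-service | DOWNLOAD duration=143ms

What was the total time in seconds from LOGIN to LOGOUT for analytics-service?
1540

To calculate state duration:

1. Find LOGIN event for analytics-service: 2024-05-02 10:08:00
2. Find LOGOUT event for analytics-service: 2024-05-02 10:33:40
3. Calculate duration: 2024-05-02 10:33:40 - 2024-05-02 10:08:00 = 1540 seconds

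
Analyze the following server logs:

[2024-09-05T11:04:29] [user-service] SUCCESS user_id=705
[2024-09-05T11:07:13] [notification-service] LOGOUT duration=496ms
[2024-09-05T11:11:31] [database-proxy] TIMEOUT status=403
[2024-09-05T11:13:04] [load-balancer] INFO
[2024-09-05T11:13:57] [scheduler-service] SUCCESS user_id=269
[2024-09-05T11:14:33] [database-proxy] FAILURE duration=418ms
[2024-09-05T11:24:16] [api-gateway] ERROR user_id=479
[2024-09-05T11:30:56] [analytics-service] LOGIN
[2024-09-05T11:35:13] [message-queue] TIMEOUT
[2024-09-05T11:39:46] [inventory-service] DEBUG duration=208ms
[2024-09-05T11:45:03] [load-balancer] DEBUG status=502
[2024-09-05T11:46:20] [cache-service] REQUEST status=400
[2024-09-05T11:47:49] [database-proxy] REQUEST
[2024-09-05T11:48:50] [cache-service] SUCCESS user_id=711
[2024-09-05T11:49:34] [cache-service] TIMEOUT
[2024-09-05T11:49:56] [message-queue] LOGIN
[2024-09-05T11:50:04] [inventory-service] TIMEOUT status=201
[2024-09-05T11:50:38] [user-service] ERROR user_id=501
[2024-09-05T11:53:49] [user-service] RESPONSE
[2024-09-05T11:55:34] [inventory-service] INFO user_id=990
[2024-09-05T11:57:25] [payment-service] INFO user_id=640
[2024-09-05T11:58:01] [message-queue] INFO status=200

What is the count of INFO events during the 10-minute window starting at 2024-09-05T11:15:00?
0

To count events in the time window:

1. Window boundaries: 2024-09-05T11:15:00 to 2024-09-05T11:25:00
2. Filter for INFO events within this window
3. Count matching events: 0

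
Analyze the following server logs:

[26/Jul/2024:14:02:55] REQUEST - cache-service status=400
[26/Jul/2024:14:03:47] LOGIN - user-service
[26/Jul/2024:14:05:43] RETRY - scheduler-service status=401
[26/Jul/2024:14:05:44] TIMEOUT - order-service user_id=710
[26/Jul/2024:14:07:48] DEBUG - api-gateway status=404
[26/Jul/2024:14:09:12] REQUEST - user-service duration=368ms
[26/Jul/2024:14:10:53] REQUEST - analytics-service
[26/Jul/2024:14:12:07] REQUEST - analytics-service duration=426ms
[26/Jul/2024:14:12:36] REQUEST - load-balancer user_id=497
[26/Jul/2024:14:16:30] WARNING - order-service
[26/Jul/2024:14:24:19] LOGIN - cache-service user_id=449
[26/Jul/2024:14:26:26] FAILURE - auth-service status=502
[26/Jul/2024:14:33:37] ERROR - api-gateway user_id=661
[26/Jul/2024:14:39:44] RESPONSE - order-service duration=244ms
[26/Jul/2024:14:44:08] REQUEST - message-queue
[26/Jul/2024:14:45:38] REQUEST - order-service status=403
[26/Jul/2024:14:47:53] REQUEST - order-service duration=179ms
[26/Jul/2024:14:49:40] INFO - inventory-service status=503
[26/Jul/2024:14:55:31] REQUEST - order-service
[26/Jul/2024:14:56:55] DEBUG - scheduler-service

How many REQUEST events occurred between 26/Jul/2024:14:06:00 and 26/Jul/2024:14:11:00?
2

To count events in the time window:

1. Window boundaries: 26/Jul/2024:14:06:00 to 26/Jul/2024:14:11:00
2. Filter for REQUEST events within this window
3. Count matching events: 2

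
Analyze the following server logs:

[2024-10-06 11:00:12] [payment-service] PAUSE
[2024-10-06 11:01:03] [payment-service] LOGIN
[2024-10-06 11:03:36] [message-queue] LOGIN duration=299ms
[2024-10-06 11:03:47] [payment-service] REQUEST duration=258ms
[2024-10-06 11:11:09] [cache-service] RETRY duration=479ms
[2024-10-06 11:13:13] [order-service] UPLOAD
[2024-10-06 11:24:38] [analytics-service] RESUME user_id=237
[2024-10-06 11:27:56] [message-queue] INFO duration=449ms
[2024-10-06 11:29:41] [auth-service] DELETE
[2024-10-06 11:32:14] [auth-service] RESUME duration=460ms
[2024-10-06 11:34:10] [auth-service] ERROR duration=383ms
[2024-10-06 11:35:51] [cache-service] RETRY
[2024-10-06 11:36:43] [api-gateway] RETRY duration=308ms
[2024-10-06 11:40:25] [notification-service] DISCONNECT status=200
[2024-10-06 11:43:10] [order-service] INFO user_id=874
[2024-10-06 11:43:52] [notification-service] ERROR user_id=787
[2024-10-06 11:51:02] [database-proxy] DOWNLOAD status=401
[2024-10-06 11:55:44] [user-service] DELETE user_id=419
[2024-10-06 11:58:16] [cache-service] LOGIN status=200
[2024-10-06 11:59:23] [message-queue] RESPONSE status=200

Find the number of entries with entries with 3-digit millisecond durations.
7

To find matching entries:

1. Pattern to match: entries with 3-digit millisecond durations
2. Scan each log entry for the pattern
3. Count matches: 7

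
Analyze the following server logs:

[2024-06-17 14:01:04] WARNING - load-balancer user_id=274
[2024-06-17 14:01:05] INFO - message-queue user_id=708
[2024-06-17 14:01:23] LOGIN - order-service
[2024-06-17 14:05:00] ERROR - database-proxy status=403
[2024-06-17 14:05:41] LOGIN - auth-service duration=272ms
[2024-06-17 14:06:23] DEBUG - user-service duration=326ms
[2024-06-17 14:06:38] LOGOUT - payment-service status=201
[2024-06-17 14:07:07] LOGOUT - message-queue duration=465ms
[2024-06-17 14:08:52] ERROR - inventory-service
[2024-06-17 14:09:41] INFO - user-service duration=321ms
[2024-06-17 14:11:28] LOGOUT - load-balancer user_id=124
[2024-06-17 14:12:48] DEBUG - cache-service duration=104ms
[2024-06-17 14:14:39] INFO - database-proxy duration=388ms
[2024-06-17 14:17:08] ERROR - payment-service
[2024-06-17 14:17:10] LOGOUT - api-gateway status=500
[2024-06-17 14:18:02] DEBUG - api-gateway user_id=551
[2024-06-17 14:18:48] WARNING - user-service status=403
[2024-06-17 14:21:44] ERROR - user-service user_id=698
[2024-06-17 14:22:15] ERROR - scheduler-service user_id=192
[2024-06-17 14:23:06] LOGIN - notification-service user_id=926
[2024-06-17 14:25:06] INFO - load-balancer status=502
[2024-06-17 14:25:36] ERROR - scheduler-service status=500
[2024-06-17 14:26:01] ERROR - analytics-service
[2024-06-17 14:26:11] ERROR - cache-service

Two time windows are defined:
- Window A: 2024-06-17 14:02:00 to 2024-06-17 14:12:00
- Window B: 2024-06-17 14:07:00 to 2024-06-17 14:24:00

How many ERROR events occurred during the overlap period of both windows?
1

To find overlap events:

1. Window A: 2024-06-17 14:02:00 to 2024-06-17 14:12:00
2. Window B: 2024-06-17 14:07:00 to 2024-06-17 14:24:00
3. Overlap period: 2024-06-17 14:07:00 to 2024-06-17 14:12:00
4. Count ERROR events in overlap: 1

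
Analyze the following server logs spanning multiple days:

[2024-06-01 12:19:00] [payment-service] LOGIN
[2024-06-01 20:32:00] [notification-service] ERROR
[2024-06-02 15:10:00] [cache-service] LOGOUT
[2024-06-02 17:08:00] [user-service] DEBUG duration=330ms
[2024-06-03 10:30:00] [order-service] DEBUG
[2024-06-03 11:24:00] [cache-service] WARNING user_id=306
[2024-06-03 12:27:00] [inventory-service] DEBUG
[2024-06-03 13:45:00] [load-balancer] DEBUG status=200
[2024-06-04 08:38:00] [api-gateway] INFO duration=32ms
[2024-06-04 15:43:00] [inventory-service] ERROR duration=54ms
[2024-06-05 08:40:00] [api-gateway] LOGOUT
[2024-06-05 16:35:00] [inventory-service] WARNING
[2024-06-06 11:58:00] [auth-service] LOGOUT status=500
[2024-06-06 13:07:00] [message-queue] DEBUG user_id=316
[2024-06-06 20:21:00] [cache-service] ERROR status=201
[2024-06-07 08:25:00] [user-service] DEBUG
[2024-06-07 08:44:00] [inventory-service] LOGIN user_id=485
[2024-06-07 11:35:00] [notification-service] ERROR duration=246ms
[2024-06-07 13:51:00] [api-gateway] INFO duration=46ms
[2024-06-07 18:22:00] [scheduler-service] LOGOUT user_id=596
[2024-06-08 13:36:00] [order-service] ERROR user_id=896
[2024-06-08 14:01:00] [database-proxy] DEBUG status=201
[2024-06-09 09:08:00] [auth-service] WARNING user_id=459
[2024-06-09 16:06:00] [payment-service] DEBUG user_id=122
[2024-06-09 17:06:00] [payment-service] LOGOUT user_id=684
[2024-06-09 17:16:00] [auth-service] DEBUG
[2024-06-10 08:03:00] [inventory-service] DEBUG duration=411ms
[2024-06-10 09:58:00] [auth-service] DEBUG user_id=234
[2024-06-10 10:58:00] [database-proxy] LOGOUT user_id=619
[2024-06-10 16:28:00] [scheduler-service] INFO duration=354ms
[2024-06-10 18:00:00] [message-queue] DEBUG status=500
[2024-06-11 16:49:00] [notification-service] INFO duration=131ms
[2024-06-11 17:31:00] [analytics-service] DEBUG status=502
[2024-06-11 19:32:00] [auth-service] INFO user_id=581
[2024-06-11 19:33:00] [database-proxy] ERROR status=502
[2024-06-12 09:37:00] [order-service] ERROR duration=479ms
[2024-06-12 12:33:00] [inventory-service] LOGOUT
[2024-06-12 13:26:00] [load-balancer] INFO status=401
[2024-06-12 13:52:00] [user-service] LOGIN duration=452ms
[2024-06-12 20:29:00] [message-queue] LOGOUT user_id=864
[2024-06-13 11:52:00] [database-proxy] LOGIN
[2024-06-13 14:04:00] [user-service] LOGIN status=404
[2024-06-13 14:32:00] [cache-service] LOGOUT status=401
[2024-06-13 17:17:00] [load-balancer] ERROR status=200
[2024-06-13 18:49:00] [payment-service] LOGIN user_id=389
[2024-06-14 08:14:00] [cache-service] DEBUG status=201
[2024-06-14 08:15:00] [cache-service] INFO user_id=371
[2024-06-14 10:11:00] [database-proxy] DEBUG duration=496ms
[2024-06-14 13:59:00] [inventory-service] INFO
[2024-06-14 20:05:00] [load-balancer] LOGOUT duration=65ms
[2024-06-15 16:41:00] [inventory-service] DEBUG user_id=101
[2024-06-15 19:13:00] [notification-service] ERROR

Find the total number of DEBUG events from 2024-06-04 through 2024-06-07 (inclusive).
2

To filter by date range:

1. Date range: 2024-06-04 through 2024-06-07, both dates inclusive
2. Filter for DEBUG events whose date falls in this range
3. Count matching events: 2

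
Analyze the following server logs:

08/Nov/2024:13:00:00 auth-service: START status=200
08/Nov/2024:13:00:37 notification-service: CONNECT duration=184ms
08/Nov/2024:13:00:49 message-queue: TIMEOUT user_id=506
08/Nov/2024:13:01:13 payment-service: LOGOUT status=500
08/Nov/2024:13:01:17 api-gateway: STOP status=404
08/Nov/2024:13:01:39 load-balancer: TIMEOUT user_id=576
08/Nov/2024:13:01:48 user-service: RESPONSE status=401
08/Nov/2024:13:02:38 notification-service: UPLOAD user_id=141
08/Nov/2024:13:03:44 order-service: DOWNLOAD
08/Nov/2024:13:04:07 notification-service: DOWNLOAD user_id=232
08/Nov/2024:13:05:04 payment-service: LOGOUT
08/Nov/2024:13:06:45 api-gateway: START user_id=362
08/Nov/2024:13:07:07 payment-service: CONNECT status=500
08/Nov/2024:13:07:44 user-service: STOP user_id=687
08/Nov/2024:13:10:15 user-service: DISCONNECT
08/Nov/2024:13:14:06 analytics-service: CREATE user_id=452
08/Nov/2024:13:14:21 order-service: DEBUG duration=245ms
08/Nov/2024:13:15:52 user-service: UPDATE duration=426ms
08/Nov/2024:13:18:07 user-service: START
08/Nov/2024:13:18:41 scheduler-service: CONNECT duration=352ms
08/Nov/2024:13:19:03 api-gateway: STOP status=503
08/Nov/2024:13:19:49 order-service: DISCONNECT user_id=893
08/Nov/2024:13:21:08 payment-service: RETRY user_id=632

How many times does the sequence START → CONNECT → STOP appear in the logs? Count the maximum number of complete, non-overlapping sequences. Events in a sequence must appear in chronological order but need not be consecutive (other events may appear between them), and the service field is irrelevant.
3

To count sequences:

1. Look for pattern: START → CONNECT → STOP
2. Greedily scan the log in chronological order, matching each sequence element in turn (ignoring service)
3. Each time the full pattern completes, increment the count and restart matching from the next event
4. Complete non-overlapping sequences found: 3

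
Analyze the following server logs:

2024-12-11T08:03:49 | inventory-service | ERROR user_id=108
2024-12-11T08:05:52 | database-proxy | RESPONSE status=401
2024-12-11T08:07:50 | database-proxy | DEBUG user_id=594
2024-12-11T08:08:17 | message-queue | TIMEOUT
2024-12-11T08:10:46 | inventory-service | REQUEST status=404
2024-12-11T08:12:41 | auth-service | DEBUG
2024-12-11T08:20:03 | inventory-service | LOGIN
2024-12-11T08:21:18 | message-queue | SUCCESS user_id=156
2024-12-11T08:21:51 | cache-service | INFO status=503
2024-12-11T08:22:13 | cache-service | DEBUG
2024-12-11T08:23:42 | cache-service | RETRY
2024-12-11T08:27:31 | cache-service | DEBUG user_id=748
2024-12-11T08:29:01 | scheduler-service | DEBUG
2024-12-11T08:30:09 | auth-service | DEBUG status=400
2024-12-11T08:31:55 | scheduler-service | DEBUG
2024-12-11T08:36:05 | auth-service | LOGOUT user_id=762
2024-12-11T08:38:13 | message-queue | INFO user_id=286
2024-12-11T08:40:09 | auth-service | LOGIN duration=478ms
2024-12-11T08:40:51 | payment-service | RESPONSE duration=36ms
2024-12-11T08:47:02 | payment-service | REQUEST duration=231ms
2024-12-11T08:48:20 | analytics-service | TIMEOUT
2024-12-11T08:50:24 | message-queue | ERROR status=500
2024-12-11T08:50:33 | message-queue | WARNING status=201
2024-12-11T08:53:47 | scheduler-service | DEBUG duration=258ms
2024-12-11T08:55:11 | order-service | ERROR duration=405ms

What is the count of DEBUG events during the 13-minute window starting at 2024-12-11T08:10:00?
2

To count events in the time window:

1. Window boundaries: 2024-12-11T08:10:00 to 2024-12-11T08:23:00
2. Filter for DEBUG events within this window
3. Count matching events: 2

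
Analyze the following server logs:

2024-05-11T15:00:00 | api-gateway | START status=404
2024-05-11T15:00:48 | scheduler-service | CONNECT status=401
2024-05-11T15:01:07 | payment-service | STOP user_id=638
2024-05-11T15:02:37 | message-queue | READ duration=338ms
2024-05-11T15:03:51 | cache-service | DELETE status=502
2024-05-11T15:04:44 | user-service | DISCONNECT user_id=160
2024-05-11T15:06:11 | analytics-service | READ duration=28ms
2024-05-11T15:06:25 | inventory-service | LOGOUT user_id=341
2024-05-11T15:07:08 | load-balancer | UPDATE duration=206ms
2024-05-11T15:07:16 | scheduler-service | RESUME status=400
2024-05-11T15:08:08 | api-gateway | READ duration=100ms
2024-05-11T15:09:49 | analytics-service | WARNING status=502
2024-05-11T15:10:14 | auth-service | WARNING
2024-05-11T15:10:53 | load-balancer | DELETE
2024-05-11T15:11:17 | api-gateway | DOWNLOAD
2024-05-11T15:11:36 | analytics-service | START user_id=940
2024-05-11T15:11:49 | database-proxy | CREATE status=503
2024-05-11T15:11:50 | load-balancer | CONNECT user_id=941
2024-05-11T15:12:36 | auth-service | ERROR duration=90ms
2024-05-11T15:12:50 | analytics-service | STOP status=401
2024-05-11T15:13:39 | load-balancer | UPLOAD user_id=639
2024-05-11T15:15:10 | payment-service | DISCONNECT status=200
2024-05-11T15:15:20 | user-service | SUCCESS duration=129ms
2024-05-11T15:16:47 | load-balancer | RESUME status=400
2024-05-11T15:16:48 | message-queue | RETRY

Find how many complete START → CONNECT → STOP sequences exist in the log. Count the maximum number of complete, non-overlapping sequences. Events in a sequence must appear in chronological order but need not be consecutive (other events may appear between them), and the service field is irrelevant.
2

To count sequences:

1. Look for pattern: START → CONNECT → STOP
2. Greedily scan the log in chronological order, matching each sequence element in turn (ignoring service)
3. Each time the full pattern completes, increment the count and restart matching from the next event
4. Complete non-overlapping sequences found: 2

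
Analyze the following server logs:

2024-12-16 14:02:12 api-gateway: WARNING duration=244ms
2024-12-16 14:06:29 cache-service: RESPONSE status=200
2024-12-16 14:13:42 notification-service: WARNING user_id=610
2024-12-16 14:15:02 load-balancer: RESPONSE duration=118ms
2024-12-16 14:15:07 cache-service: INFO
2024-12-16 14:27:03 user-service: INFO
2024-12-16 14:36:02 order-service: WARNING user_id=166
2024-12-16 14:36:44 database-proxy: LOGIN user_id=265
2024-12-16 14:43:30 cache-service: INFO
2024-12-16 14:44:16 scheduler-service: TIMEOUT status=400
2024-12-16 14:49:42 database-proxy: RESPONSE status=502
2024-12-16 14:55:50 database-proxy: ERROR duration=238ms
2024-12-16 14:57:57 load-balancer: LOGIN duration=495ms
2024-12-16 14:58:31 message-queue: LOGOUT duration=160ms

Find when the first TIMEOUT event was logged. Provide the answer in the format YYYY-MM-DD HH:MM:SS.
2024-12-16 14:44:16

To find the first event:

1. Filter for all TIMEOUT events
2. Sort by timestamp
3. Select the first one
4. Timestamp: 2024-12-16 14:44:16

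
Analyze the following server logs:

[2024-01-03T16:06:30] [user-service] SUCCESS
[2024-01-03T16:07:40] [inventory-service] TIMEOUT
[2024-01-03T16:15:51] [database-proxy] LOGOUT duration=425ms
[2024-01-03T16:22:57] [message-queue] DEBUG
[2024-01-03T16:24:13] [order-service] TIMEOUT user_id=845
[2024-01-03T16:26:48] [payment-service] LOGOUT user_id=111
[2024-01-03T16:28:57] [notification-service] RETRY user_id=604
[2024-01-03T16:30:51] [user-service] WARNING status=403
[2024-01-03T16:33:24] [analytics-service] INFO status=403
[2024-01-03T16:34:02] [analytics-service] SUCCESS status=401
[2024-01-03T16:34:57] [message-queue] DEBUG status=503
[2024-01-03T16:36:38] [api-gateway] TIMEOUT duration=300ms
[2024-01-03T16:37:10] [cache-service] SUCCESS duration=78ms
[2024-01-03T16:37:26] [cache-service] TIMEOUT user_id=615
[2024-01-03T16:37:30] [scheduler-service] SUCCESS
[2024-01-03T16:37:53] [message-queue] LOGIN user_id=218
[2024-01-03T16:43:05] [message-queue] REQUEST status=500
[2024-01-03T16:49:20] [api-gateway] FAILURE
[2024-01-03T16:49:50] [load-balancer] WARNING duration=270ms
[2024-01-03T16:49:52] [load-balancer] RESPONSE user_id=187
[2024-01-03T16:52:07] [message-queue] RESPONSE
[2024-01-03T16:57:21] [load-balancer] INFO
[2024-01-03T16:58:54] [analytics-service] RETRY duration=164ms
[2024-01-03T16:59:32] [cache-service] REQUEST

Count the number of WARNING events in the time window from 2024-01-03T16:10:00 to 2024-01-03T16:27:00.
0

To count events in the time window:

1. Window boundaries: 2024-01-03T16:10:00 to 2024-01-03T16:27:00
2. Filter for WARNING events within this window
3. Count matching events: 0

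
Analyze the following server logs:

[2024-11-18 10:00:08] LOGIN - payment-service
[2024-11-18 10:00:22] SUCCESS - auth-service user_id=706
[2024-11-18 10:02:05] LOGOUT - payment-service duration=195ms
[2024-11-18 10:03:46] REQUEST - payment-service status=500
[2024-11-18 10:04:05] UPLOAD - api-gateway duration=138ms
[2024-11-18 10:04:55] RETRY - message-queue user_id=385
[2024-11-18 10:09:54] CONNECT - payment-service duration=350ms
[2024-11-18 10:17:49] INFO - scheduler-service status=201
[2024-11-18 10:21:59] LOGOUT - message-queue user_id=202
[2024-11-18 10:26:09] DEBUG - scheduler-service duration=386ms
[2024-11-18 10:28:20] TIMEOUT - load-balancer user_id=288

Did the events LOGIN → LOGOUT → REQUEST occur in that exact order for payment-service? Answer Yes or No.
Yes

To verify sequence order:

1. Find all events in sequence LOGIN → LOGOUT → REQUEST for payment-service
2. Extract their timestamps
3. Check if timestamps are in ascending order
4. Result: Yes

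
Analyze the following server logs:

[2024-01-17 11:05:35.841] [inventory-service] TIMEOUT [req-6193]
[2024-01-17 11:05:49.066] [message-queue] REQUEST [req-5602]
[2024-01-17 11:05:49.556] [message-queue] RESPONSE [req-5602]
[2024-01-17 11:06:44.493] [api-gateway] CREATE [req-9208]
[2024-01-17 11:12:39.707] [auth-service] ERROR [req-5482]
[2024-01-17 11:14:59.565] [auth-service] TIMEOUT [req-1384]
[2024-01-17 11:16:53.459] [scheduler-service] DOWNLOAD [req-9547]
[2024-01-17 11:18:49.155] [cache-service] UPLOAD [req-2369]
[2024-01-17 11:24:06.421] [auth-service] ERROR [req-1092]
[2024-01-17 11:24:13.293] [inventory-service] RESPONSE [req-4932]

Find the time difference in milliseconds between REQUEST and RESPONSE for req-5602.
490

To calculate latency:

1. Find REQUEST with id req-5602: 2024-01-17 11:05:49.066
2. Find RESPONSE with id req-5602: 2024-01-17 11:05:49.556
3. Latency: 2024-01-17 11:05:49.556 - 2024-01-17 11:05:49.066 = 490ms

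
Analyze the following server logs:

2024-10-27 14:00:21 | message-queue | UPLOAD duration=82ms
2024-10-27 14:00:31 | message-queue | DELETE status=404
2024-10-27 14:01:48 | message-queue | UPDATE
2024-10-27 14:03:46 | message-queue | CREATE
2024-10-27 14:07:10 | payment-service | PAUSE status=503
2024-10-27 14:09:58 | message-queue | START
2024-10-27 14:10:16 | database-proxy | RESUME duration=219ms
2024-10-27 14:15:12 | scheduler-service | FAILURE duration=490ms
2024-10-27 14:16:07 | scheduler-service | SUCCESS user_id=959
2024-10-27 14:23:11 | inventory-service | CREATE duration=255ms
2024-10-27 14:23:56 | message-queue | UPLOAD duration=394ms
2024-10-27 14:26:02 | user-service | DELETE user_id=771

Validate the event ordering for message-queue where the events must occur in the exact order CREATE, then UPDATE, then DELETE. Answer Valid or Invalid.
Invalid

To validate ordering:

1. Required order: CREATE → UPDATE → DELETE
2. Rule: the events must occur in the exact order CREATE, then UPDATE, then DELETE
3. Check actual order of events for message-queue
4. Result: Invalid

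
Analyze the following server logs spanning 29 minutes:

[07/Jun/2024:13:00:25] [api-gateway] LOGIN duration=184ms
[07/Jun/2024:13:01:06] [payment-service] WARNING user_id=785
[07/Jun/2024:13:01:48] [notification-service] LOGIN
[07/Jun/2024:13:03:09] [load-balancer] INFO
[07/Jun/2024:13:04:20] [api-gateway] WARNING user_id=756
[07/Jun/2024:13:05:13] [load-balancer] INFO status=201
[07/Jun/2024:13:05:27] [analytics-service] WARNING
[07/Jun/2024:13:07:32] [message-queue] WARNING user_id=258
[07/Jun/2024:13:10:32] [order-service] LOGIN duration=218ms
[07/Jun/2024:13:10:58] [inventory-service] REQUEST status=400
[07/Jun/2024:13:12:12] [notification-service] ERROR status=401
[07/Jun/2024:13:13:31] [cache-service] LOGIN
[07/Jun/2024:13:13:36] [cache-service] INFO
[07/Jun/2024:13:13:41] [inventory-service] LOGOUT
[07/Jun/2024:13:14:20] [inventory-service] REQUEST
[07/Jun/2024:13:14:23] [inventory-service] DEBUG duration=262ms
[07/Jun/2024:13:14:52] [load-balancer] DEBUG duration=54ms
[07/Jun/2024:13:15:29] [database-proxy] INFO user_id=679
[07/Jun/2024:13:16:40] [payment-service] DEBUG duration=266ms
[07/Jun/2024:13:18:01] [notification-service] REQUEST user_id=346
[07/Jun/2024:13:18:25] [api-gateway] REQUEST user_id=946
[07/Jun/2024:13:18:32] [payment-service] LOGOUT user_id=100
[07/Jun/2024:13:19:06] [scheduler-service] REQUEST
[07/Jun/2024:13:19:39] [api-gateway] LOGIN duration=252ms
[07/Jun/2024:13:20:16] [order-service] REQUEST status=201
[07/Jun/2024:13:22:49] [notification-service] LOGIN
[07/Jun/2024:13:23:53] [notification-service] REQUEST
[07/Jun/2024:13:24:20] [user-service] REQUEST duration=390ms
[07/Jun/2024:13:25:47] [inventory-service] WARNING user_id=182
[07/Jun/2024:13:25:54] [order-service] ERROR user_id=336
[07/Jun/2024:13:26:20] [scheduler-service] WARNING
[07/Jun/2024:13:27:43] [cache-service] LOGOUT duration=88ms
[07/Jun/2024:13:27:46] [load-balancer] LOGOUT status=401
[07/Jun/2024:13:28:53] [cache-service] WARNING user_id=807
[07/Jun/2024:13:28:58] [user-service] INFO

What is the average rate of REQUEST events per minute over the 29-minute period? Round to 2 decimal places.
0.28

To calculate the rate:

1. Count total REQUEST events: 8
2. Total time period: 29 minutes
3. Rate = 8 / 29 = 0.28 events per minute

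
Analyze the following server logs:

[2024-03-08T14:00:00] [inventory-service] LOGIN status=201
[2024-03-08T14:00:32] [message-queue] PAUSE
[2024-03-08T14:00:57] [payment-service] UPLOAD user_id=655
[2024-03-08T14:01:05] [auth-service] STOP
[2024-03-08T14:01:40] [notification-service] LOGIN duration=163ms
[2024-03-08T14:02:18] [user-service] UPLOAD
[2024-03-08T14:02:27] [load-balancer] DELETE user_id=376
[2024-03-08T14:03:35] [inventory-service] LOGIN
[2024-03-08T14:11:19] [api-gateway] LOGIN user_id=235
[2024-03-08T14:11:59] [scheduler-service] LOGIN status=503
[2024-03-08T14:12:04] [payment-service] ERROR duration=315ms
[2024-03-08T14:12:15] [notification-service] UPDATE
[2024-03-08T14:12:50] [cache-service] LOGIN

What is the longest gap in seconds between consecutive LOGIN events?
464

To find the longest gap:

1. Extract all LOGIN events in chronological order
2. Calculate time differences between consecutive events
3. Find the maximum difference
4. Longest gap: 464 seconds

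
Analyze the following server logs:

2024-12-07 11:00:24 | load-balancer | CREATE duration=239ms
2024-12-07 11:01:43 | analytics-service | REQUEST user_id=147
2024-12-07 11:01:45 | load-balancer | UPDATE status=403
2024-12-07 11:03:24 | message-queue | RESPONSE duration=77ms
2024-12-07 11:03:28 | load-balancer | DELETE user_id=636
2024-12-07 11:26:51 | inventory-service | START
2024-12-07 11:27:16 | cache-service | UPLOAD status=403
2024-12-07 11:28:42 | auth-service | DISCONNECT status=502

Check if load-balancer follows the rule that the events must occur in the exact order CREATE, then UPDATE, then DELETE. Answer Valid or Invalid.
Valid

To validate ordering:

1. Required order: CREATE → UPDATE → DELETE
2. Rule: the events must occur in the exact order CREATE, then UPDATE, then DELETE
3. Check actual order of events for load-balancer
4. Result: Valid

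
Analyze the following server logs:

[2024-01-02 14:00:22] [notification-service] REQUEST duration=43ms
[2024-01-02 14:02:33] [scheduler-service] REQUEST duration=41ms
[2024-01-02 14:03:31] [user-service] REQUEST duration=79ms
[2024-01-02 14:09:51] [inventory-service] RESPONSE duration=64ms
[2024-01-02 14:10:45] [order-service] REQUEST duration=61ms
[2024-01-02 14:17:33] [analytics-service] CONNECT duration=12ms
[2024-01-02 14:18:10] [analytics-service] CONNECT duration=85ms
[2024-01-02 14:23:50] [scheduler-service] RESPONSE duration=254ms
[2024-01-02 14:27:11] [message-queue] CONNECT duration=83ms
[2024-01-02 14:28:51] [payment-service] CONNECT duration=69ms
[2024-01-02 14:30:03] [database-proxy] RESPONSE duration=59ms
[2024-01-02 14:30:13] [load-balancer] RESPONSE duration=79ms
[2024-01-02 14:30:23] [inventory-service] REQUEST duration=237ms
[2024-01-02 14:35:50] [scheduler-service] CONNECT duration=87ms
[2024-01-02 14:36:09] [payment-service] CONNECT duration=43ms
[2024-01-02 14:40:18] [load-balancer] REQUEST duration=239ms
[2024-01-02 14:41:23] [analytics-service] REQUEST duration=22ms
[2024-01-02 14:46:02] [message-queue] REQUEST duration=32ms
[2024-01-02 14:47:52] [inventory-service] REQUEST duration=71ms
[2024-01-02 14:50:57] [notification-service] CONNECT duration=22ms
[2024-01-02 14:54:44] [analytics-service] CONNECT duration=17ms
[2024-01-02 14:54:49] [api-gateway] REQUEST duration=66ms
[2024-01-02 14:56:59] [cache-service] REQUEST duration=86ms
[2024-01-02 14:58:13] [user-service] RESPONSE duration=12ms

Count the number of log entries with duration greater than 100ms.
3

To count timeouts:

1. Threshold: 100ms
2. Extract duration from each log entry
3. Count entries where duration > 100
4. Timeout count: 3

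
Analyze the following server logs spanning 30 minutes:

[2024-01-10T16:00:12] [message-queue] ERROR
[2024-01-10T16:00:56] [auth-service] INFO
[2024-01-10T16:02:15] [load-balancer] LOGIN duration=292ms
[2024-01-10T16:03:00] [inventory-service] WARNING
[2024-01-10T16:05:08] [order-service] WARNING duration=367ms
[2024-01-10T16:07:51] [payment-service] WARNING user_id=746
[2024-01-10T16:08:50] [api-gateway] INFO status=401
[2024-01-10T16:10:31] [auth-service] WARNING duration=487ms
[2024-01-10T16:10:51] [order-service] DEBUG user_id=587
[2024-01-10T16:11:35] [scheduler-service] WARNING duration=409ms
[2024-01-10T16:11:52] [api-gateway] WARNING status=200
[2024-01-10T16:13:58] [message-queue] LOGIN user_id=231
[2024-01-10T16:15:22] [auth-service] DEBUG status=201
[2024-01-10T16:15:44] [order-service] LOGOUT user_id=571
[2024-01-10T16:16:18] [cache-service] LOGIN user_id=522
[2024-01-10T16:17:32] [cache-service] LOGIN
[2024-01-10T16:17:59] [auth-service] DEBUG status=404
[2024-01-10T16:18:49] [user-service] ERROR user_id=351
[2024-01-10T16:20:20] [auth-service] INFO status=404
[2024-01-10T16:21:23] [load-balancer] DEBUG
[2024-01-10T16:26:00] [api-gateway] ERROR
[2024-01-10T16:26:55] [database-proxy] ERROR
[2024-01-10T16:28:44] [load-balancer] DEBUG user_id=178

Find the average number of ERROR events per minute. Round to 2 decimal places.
0.13

To calculate the rate:

1. Count total ERROR events: 4
2. Total time period: 30 minutes
3. Rate = 4 / 30 = 0.13 events per minute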